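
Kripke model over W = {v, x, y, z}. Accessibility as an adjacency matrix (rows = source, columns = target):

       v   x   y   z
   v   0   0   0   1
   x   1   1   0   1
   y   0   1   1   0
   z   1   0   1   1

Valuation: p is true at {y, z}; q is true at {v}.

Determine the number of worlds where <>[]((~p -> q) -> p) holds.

3

v: successors {z}; []((~p -> q) -> p) there: z:F. ✗
x: successors {v, x, z}; []((~p -> q) -> p) there: v:T, x:F, z:F. ✓
y: successors {x, y}; []((~p -> q) -> p) there: x:F, y:T. ✓
z: successors {v, y, z}; []((~p -> q) -> p) there: v:T, y:T, z:F. ✓
Satisfying worlds: {x, y, z}.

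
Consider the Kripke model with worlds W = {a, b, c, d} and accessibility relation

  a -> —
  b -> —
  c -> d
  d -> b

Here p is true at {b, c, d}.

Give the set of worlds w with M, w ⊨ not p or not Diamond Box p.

{a, b}

a: not p is T, not Diamond Box p is T. ✓
b: not p is F, not Diamond Box p is T. ✓
c: not p is F, not Diamond Box p is F. ✗
d: not p is F, not Diamond Box p is F. ✗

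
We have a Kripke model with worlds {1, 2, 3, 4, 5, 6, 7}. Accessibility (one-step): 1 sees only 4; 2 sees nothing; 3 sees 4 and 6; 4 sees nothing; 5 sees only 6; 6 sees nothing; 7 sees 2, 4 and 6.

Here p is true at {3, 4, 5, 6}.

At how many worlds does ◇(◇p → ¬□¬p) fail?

1: successors {4}; ◇p → ¬□¬p there: 4:T. ✓
2: no successors, so ◇(◇p → ¬□¬p) fails. ✗
3: successors {4, 6}; ◇p → ¬□¬p there: 4:T, 6:T. ✓
4: no successors, so ◇(◇p → ¬□¬p) fails. ✗
5: successors {6}; ◇p → ¬□¬p there: 6:T. ✓
6: no successors, so ◇(◇p → ¬□¬p) fails. ✗
7: successors {2, 4, 6}; ◇p → ¬□¬p there: 2:T, 4:T, 6:T. ✓
Satisfying worlds: {1, 3, 5, 7}.
So ◇(◇p → ¬□¬p) fails at the other 3 worlds.

3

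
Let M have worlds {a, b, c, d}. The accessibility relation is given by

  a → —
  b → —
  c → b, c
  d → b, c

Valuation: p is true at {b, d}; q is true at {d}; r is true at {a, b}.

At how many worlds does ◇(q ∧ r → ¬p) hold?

a: no successors, so ◇(q ∧ r → ¬p) fails. ✗
b: no successors, so ◇(q ∧ r → ¬p) fails. ✗
c: successors {b, c}; q ∧ r → ¬p there: b:T, c:T. ✓
d: successors {b, c}; q ∧ r → ¬p there: b:T, c:T. ✓
Satisfying worlds: {c, d}.

2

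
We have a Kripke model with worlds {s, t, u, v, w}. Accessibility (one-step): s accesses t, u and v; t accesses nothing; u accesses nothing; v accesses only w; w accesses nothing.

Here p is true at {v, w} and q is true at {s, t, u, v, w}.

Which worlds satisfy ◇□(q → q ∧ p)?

s: successors {t, u, v}; □(q → q ∧ p) there: t:T, u:T, v:T. ✓
t: no successors, so ◇□(q → q ∧ p) fails. ✗
u: no successors, so ◇□(q → q ∧ p) fails. ✗
v: successors {w}; □(q → q ∧ p) there: w:T. ✓
w: no successors, so ◇□(q → q ∧ p) fails. ✗

{s, v}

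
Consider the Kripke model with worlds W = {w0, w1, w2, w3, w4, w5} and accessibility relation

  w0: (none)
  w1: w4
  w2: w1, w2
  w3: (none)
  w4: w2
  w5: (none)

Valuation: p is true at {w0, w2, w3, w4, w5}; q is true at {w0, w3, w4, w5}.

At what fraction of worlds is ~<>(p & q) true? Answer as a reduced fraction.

5/6

w0: <>(p & q) is F. ✓
w1: <>(p & q) is T. ✗
w2: <>(p & q) is F. ✓
w3: <>(p & q) is F. ✓
w4: <>(p & q) is F. ✓
w5: <>(p & q) is F. ✓
That's 5 of 6 worlds, so 5/6.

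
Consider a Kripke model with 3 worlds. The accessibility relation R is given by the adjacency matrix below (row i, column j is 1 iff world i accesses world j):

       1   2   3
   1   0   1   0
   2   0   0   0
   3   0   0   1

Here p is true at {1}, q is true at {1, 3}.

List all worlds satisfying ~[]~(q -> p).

{1}

1: []~(q -> p) is F. ✓
2: []~(q -> p) is T. ✗
3: []~(q -> p) is T. ✗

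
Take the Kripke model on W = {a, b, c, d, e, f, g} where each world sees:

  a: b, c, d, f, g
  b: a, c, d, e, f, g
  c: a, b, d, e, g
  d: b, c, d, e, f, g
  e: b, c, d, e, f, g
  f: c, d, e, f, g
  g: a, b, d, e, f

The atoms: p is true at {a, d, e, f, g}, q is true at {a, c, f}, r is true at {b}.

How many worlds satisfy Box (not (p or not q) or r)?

a: successors {b, c, d, f, g}; not (p or not q) or r there: b:T, c:T, d:F, f:F, g:F. ✗
b: successors {a, c, d, e, f, g}; not (p or not q) or r there: a:F, c:T, d:F, e:F, f:F, g:F. ✗
c: successors {a, b, d, e, g}; not (p or not q) or r there: a:F, b:T, d:F, e:F, g:F. ✗
d: successors {b, c, d, e, f, g}; not (p or not q) or r there: b:T, c:T, d:F, e:F, f:F, g:F. ✗
e: successors {b, c, d, e, f, g}; not (p or not q) or r there: b:T, c:T, d:F, e:F, f:F, g:F. ✗
f: successors {c, d, e, f, g}; not (p or not q) or r there: c:T, d:F, e:F, f:F, g:F. ✗
g: successors {a, b, d, e, f}; not (p or not q) or r there: a:F, b:T, d:F, e:F, f:F. ✗
Satisfying worlds: ∅.

0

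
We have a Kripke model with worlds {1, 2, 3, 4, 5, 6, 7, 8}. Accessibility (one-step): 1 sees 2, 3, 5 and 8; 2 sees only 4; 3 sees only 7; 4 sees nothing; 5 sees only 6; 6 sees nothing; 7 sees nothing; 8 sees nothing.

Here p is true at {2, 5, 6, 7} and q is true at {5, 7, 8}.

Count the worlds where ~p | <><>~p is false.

1: ~p is T, <><>~p is T. ✓
2: ~p is F, <><>~p is F. ✗
3: ~p is T, <><>~p is F. ✓
4: ~p is T, <><>~p is F. ✓
5: ~p is F, <><>~p is F. ✗
6: ~p is F, <><>~p is F. ✗
7: ~p is F, <><>~p is F. ✗
8: ~p is T, <><>~p is F. ✓
Satisfying worlds: {1, 3, 4, 8}.
So ~p | <><>~p fails at the other 4 worlds.

4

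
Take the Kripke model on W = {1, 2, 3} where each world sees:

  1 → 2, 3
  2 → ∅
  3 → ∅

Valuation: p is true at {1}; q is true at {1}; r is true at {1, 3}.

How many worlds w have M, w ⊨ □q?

1: successors {2, 3}; q there: 2:F, 3:F. ✗
2: no successors, so □q holds vacuously. ✓
3: no successors, so □q holds vacuously. ✓
Satisfying worlds: {2, 3}.

2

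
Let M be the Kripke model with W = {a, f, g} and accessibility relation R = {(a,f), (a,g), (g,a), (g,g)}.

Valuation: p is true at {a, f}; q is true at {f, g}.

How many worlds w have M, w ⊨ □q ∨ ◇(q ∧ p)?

a: □q is T, ◇(q ∧ p) is T. ✓
f: □q is T, ◇(q ∧ p) is F. ✓
g: □q is F, ◇(q ∧ p) is F. ✗
Satisfying worlds: {a, f}.

2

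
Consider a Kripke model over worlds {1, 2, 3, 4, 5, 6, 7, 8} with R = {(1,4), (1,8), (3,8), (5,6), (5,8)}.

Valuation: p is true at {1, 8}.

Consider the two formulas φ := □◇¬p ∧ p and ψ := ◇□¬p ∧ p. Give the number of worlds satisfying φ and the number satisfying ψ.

For □◇¬p ∧ p:
1: □◇¬p is F, p is T. ✗
2: □◇¬p is T, p is F. ✗
3: □◇¬p is F, p is F. ✗
4: □◇¬p is T, p is F. ✗
5: □◇¬p is F, p is F. ✗
6: □◇¬p is T, p is F. ✗
7: □◇¬p is T, p is F. ✗
8: □◇¬p is T, p is T. ✓
— 1 world.
For ◇□¬p ∧ p:
1: ◇□¬p is T, p is T. ✓
2: ◇□¬p is F, p is F. ✗
3: ◇□¬p is T, p is F. ✗
4: ◇□¬p is F, p is F. ✗
5: ◇□¬p is T, p is F. ✗
6: ◇□¬p is F, p is F. ✗
7: ◇□¬p is F, p is F. ✗
8: ◇□¬p is F, p is T. ✗
— 1 world.

1 and 1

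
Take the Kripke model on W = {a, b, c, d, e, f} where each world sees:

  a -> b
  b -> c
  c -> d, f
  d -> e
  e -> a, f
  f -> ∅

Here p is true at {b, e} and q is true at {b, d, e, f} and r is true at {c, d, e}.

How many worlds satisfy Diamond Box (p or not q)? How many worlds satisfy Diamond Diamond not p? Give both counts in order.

3 and 3

For Diamond Box (p or not q):
a: successors {b}; Box (p or not q) there: b:T. ✓
b: successors {c}; Box (p or not q) there: c:F. ✗
c: successors {d, f}; Box (p or not q) there: d:T, f:T. ✓
d: successors {e}; Box (p or not q) there: e:F. ✗
e: successors {a, f}; Box (p or not q) there: a:T, f:T. ✓
f: no successors, so Diamond Box (p or not q) fails. ✗
— 3 worlds.
For Diamond Diamond not p:
a: successors {b}; Diamond not p there: b:T. ✓
b: successors {c}; Diamond not p there: c:T. ✓
c: successors {d, f}; Diamond not p there: d:F, f:F. ✗
d: successors {e}; Diamond not p there: e:T. ✓
e: successors {a, f}; Diamond not p there: a:F, f:F. ✗
f: no successors, so Diamond Diamond not p fails. ✗
— 3 worlds.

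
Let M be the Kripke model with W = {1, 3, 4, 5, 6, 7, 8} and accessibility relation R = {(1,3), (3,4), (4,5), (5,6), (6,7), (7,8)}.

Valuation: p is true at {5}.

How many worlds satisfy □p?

2

1: successors {3}; p there: 3:F. ✗
3: successors {4}; p there: 4:F. ✗
4: successors {5}; p there: 5:T. ✓
5: successors {6}; p there: 6:F. ✗
6: successors {7}; p there: 7:F. ✗
7: successors {8}; p there: 8:F. ✗
8: no successors, so □p holds vacuously. ✓
Satisfying worlds: {4, 8}.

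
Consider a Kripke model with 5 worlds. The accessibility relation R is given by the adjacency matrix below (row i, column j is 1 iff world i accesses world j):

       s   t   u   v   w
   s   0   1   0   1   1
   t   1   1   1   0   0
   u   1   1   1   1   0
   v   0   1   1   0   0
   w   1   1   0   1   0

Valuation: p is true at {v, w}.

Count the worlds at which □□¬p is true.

0

s: successors {t, v, w}; □¬p there: t:T, v:T, w:F. ✗
t: successors {s, t, u}; □¬p there: s:F, t:T, u:F. ✗
u: successors {s, t, u, v}; □¬p there: s:F, t:T, u:F, v:T. ✗
v: successors {t, u}; □¬p there: t:T, u:F. ✗
w: successors {s, t, v}; □¬p there: s:F, t:T, v:T. ✗
Satisfying worlds: ∅.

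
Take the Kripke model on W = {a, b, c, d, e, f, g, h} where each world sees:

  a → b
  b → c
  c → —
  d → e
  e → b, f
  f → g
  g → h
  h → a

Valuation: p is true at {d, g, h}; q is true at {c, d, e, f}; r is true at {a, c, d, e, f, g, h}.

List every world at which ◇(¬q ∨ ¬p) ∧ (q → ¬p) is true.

a: ◇(¬q ∨ ¬p) is T, q → ¬p is T. ✓
b: ◇(¬q ∨ ¬p) is T, q → ¬p is T. ✓
c: ◇(¬q ∨ ¬p) is F, q → ¬p is T. ✗
d: ◇(¬q ∨ ¬p) is T, q → ¬p is F. ✗
e: ◇(¬q ∨ ¬p) is T, q → ¬p is T. ✓
f: ◇(¬q ∨ ¬p) is T, q → ¬p is T. ✓
g: ◇(¬q ∨ ¬p) is T, q → ¬p is T. ✓
h: ◇(¬q ∨ ¬p) is T, q → ¬p is T. ✓

{a, b, e, f, g, h}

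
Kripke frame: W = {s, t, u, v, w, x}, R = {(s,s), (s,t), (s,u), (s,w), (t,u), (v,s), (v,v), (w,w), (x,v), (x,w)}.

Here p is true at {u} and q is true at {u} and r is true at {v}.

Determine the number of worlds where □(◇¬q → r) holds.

2

s: successors {s, t, u, w}; ◇¬q → r there: s:F, t:T, u:T, w:F. ✗
t: successors {u}; ◇¬q → r there: u:T. ✓
u: no successors, so □(◇¬q → r) holds vacuously. ✓
v: successors {s, v}; ◇¬q → r there: s:F, v:T. ✗
w: successors {w}; ◇¬q → r there: w:F. ✗
x: successors {v, w}; ◇¬q → r there: v:T, w:F. ✗
Satisfying worlds: {t, u}.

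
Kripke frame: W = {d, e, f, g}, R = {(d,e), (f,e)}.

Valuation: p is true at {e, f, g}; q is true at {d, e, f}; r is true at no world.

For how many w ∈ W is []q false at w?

d: successors {e}; q there: e:T. ✓
e: no successors, so []q holds vacuously. ✓
f: successors {e}; q there: e:T. ✓
g: no successors, so []q holds vacuously. ✓
Satisfying worlds: {d, e, f, g}.
So []q fails at the other 0 worlds.

0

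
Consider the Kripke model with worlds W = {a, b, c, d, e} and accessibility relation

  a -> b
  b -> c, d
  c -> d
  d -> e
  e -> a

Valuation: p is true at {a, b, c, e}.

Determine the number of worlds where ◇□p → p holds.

4

a: ◇□p is F, p is T. ✓
b: ◇□p is T, p is T. ✓
c: ◇□p is T, p is T. ✓
d: ◇□p is T, p is F. ✗
e: ◇□p is T, p is T. ✓
Satisfying worlds: {a, b, c, e}.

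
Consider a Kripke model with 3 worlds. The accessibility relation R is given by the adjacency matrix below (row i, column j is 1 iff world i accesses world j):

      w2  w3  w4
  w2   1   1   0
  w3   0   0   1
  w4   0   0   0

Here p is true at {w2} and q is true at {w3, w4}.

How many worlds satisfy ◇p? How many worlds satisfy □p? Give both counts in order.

For ◇p:
w2: successors {w2, w3}; p there: w2:T, w3:F. ✓
w3: successors {w4}; p there: w4:F. ✗
w4: no successors, so ◇p fails. ✗
— 1 world.
For □p:
w2: successors {w2, w3}; p there: w2:T, w3:F. ✗
w3: successors {w4}; p there: w4:F. ✗
w4: no successors, so □p holds vacuously. ✓
— 1 world.

1 and 1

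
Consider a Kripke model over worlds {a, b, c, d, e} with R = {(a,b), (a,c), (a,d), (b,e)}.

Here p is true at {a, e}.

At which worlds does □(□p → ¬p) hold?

{a, c, d, e}

a: successors {b, c, d}; □p → ¬p there: b:T, c:T, d:T. ✓
b: successors {e}; □p → ¬p there: e:F. ✗
c: no successors, so □(□p → ¬p) holds vacuously. ✓
d: no successors, so □(□p → ¬p) holds vacuously. ✓
e: no successors, so □(□p → ¬p) holds vacuously. ✓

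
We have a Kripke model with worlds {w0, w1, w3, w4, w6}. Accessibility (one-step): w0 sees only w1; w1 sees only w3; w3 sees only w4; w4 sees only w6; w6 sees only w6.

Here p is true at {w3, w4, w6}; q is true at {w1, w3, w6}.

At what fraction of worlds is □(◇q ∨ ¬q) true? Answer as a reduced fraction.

4/5

w0: successors {w1}; ◇q ∨ ¬q there: w1:T. ✓
w1: successors {w3}; ◇q ∨ ¬q there: w3:F. ✗
w3: successors {w4}; ◇q ∨ ¬q there: w4:T. ✓
w4: successors {w6}; ◇q ∨ ¬q there: w6:T. ✓
w6: successors {w6}; ◇q ∨ ¬q there: w6:T. ✓
That's 4 of 5 worlds, so 4/5.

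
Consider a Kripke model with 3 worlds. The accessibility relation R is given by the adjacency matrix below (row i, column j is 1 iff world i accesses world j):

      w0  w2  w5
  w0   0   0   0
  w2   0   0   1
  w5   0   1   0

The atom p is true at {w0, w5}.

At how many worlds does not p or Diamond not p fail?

w0: not p is F, Diamond not p is F. ✗
w2: not p is T, Diamond not p is F. ✓
w5: not p is F, Diamond not p is T. ✓
Satisfying worlds: {w2, w5}.
So not p or Diamond not p fails at the other 1 world.

1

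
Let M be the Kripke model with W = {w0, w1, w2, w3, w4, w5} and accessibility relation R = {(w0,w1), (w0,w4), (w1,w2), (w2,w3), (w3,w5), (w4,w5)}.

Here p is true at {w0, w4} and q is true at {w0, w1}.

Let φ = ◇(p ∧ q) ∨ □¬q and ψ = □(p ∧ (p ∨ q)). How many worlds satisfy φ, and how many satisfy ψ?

5 and 1

For ◇(p ∧ q) ∨ □¬q:
w0: ◇(p ∧ q) is F, □¬q is F. ✗
w1: ◇(p ∧ q) is F, □¬q is T. ✓
w2: ◇(p ∧ q) is F, □¬q is T. ✓
w3: ◇(p ∧ q) is F, □¬q is T. ✓
w4: ◇(p ∧ q) is F, □¬q is T. ✓
w5: ◇(p ∧ q) is F, □¬q is T. ✓
— 5 worlds.
For □(p ∧ (p ∨ q)):
w0: successors {w1, w4}; p ∧ (p ∨ q) there: w1:F, w4:T. ✗
w1: successors {w2}; p ∧ (p ∨ q) there: w2:F. ✗
w2: successors {w3}; p ∧ (p ∨ q) there: w3:F. ✗
w3: successors {w5}; p ∧ (p ∨ q) there: w5:F. ✗
w4: successors {w5}; p ∧ (p ∨ q) there: w5:F. ✗
w5: no successors, so □(p ∧ (p ∨ q)) holds vacuously. ✓
— 1 world.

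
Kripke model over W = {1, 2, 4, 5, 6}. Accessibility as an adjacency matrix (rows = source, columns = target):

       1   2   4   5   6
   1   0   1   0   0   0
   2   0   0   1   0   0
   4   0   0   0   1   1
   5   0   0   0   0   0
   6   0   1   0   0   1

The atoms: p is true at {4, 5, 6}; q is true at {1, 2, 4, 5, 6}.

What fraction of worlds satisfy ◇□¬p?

1/5

1: successors {2}; □¬p there: 2:F. ✗
2: successors {4}; □¬p there: 4:F. ✗
4: successors {5, 6}; □¬p there: 5:T, 6:F. ✓
5: no successors, so ◇□¬p fails. ✗
6: successors {2, 6}; □¬p there: 2:F, 6:F. ✗
That's 1 of 5 worlds, so 1/5.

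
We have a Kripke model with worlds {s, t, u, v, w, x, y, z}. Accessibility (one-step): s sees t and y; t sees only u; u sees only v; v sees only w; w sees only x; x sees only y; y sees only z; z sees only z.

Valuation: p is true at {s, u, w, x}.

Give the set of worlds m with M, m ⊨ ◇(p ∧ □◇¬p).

s: successors {t, y}; p ∧ □◇¬p there: t:F, y:F. ✗
t: successors {u}; p ∧ □◇¬p there: u:F. ✗
u: successors {v}; p ∧ □◇¬p there: v:F. ✗
v: successors {w}; p ∧ □◇¬p there: w:T. ✓
w: successors {x}; p ∧ □◇¬p there: x:T. ✓
x: successors {y}; p ∧ □◇¬p there: y:F. ✗
y: successors {z}; p ∧ □◇¬p there: z:F. ✗
z: successors {z}; p ∧ □◇¬p there: z:F. ✗

{v, w}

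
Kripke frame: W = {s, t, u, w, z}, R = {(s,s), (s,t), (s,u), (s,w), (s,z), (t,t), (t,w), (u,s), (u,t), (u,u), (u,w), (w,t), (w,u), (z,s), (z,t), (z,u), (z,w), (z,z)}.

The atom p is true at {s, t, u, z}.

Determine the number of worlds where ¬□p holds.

4

s: □p is F. ✓
t: □p is F. ✓
u: □p is F. ✓
w: □p is T. ✗
z: □p is F. ✓
Satisfying worlds: {s, t, u, z}.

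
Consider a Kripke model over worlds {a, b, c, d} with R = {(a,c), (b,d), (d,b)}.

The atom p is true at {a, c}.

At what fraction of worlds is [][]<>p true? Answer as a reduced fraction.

a: successors {c}; []<>p there: c:T. ✓
b: successors {d}; []<>p there: d:F. ✗
c: no successors, so [][]<>p holds vacuously. ✓
d: successors {b}; []<>p there: b:F. ✗
That's 2 of 4 worlds, so 2/4 = 1/2.

1/2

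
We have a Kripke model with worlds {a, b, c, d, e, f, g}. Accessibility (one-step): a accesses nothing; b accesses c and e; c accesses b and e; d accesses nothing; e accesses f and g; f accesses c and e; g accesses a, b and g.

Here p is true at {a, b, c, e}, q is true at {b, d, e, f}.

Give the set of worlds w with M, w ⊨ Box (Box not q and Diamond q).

{a, d}

a: no successors, so Box (Box not q and Diamond q) holds vacuously. ✓
b: successors {c, e}; Box not q and Diamond q there: c:F, e:F. ✗
c: successors {b, e}; Box not q and Diamond q there: b:F, e:F. ✗
d: no successors, so Box (Box not q and Diamond q) holds vacuously. ✓
e: successors {f, g}; Box not q and Diamond q there: f:F, g:F. ✗
f: successors {c, e}; Box not q and Diamond q there: c:F, e:F. ✗
g: successors {a, b, g}; Box not q and Diamond q there: a:F, b:F, g:F. ✗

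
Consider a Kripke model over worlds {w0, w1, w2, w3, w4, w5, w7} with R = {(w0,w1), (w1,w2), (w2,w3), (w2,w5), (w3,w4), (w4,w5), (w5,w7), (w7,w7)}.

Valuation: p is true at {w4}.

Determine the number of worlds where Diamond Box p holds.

1

w0: successors {w1}; Box p there: w1:F. ✗
w1: successors {w2}; Box p there: w2:F. ✗
w2: successors {w3, w5}; Box p there: w3:T, w5:F. ✓
w3: successors {w4}; Box p there: w4:F. ✗
w4: successors {w5}; Box p there: w5:F. ✗
w5: successors {w7}; Box p there: w7:F. ✗
w7: successors {w7}; Box p there: w7:F. ✗
Satisfying worlds: {w2}.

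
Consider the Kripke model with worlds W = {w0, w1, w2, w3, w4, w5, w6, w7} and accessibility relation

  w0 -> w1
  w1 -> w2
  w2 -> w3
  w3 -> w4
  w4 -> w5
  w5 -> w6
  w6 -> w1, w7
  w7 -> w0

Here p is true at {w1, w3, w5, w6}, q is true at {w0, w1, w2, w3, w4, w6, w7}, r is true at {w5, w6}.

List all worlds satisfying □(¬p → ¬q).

{w0, w2, w4, w5}

w0: successors {w1}; ¬p → ¬q there: w1:T. ✓
w1: successors {w2}; ¬p → ¬q there: w2:F. ✗
w2: successors {w3}; ¬p → ¬q there: w3:T. ✓
w3: successors {w4}; ¬p → ¬q there: w4:F. ✗
w4: successors {w5}; ¬p → ¬q there: w5:T. ✓
w5: successors {w6}; ¬p → ¬q there: w6:T. ✓
w6: successors {w1, w7}; ¬p → ¬q there: w1:T, w7:F. ✗
w7: successors {w0}; ¬p → ¬q there: w0:F. ✗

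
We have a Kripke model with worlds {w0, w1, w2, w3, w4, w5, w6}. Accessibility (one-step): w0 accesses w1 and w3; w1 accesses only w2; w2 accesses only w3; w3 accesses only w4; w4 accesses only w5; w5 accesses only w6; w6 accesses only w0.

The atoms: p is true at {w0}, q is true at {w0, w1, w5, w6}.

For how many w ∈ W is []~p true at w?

6

w0: successors {w1, w3}; ~p there: w1:T, w3:T. ✓
w1: successors {w2}; ~p there: w2:T. ✓
w2: successors {w3}; ~p there: w3:T. ✓
w3: successors {w4}; ~p there: w4:T. ✓
w4: successors {w5}; ~p there: w5:T. ✓
w5: successors {w6}; ~p there: w6:T. ✓
w6: successors {w0}; ~p there: w0:F. ✗
Satisfying worlds: {w0, w1, w2, w3, w4, w5}.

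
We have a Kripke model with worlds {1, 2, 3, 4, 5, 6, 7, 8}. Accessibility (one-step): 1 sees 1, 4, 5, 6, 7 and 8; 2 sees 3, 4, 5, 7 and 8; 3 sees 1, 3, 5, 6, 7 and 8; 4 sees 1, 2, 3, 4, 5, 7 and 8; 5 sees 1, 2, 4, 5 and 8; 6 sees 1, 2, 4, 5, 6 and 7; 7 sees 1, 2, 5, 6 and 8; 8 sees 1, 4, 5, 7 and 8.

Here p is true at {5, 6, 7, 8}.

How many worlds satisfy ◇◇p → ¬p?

4

1: ◇◇p is T, ¬p is T. ✓
2: ◇◇p is T, ¬p is T. ✓
3: ◇◇p is T, ¬p is T. ✓
4: ◇◇p is T, ¬p is T. ✓
5: ◇◇p is T, ¬p is F. ✗
6: ◇◇p is T, ¬p is F. ✗
7: ◇◇p is T, ¬p is F. ✗
8: ◇◇p is T, ¬p is F. ✗
Satisfying worlds: {1, 2, 3, 4}.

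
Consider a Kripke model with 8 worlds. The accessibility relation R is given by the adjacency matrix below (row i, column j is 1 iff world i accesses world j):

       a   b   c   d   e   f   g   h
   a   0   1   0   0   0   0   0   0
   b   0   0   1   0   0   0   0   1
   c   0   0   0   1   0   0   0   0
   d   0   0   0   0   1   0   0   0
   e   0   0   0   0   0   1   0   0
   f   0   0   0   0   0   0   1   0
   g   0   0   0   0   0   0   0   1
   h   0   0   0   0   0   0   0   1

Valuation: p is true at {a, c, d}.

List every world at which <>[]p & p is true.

∅

a: <>[]p is F, p is T. ✗
b: <>[]p is T, p is F. ✗
c: <>[]p is F, p is T. ✗
d: <>[]p is F, p is T. ✗
e: <>[]p is F, p is F. ✗
f: <>[]p is F, p is F. ✗
g: <>[]p is F, p is F. ✗
h: <>[]p is F, p is F. ✗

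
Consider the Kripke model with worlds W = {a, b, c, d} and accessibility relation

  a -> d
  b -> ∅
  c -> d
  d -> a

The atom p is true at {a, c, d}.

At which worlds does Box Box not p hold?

{b}

a: successors {d}; Box not p there: d:F. ✗
b: no successors, so Box Box not p holds vacuously. ✓
c: successors {d}; Box not p there: d:F. ✗
d: successors {a}; Box not p there: a:F. ✗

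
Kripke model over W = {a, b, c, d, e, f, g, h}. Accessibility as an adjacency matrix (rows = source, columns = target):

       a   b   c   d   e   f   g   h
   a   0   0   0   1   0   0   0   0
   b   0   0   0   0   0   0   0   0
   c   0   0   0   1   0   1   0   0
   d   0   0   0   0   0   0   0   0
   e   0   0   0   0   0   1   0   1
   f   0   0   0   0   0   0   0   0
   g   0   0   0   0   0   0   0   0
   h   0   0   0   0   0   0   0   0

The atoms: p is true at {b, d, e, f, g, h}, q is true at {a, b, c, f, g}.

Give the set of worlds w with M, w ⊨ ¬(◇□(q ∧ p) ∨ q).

{d, h}

a: ◇□(q ∧ p) ∨ q is T. ✗
b: ◇□(q ∧ p) ∨ q is T. ✗
c: ◇□(q ∧ p) ∨ q is T. ✗
d: ◇□(q ∧ p) ∨ q is F. ✓
e: ◇□(q ∧ p) ∨ q is T. ✗
f: ◇□(q ∧ p) ∨ q is T. ✗
g: ◇□(q ∧ p) ∨ q is T. ✗
h: ◇□(q ∧ p) ∨ q is F. ✓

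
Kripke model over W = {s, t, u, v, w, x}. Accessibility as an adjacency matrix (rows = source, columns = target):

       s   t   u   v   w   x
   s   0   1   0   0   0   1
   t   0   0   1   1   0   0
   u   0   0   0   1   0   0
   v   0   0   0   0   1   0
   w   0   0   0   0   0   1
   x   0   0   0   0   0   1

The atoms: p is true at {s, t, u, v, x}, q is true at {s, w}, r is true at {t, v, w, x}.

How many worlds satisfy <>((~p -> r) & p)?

5

s: successors {t, x}; (~p -> r) & p there: t:T, x:T. ✓
t: successors {u, v}; (~p -> r) & p there: u:T, v:T. ✓
u: successors {v}; (~p -> r) & p there: v:T. ✓
v: successors {w}; (~p -> r) & p there: w:F. ✗
w: successors {x}; (~p -> r) & p there: x:T. ✓
x: successors {x}; (~p -> r) & p there: x:T. ✓
Satisfying worlds: {s, t, u, w, x}.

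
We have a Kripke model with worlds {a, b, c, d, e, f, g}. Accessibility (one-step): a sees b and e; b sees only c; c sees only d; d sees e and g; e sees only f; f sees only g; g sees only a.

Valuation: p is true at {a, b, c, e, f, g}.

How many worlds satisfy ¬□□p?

a: □□p is T. ✗
b: □□p is F. ✓
c: □□p is T. ✗
d: □□p is T. ✗
e: □□p is T. ✗
f: □□p is T. ✗
g: □□p is T. ✗
Satisfying worlds: {b}.

1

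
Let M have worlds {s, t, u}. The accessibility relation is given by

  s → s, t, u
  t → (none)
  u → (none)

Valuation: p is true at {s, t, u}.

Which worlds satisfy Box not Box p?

{t, u}

s: successors {s, t, u}; not Box p there: s:F, t:F, u:F. ✗
t: no successors, so Box not Box p holds vacuously. ✓
u: no successors, so Box not Box p holds vacuously. ✓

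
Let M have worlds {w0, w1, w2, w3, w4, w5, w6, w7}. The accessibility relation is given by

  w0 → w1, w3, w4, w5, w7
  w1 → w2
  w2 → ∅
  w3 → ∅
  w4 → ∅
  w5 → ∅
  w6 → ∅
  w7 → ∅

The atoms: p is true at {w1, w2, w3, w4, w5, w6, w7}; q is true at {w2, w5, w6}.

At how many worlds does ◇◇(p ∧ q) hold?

w0: successors {w1, w3, w4, w5, w7}; ◇(p ∧ q) there: w1:T, w3:F, w4:F, w5:F, w7:F. ✓
w1: successors {w2}; ◇(p ∧ q) there: w2:F. ✗
w2: no successors, so ◇◇(p ∧ q) fails. ✗
w3: no successors, so ◇◇(p ∧ q) fails. ✗
w4: no successors, so ◇◇(p ∧ q) fails. ✗
w5: no successors, so ◇◇(p ∧ q) fails. ✗
w6: no successors, so ◇◇(p ∧ q) fails. ✗
w7: no successors, so ◇◇(p ∧ q) fails. ✗
Satisfying worlds: {w0}.

1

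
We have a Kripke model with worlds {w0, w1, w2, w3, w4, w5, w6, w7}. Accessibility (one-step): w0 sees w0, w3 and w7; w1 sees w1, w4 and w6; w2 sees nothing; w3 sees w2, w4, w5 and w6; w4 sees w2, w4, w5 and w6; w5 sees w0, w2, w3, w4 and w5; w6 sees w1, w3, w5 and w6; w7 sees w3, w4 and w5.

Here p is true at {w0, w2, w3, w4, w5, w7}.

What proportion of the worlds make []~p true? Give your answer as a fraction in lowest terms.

1/8

w0: successors {w0, w3, w7}; ~p there: w0:F, w3:F, w7:F. ✗
w1: successors {w1, w4, w6}; ~p there: w1:T, w4:F, w6:T. ✗
w2: no successors, so []~p holds vacuously. ✓
w3: successors {w2, w4, w5, w6}; ~p there: w2:F, w4:F, w5:F, w6:T. ✗
w4: successors {w2, w4, w5, w6}; ~p there: w2:F, w4:F, w5:F, w6:T. ✗
w5: successors {w0, w2, w3, w4, w5}; ~p there: w0:F, w2:F, w3:F, w4:F, w5:F. ✗
w6: successors {w1, w3, w5, w6}; ~p there: w1:T, w3:F, w5:F, w6:T. ✗
w7: successors {w3, w4, w5}; ~p there: w3:F, w4:F, w5:F. ✗
That's 1 of 8 worlds, so 1/8.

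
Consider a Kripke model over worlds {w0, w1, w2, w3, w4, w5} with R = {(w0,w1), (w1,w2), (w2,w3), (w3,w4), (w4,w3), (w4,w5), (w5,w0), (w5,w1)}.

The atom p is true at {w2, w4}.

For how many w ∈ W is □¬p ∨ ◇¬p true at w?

4

w0: □¬p is T, ◇¬p is T. ✓
w1: □¬p is F, ◇¬p is F. ✗
w2: □¬p is T, ◇¬p is T. ✓
w3: □¬p is F, ◇¬p is F. ✗
w4: □¬p is T, ◇¬p is T. ✓
w5: □¬p is T, ◇¬p is T. ✓
Satisfying worlds: {w0, w2, w4, w5}.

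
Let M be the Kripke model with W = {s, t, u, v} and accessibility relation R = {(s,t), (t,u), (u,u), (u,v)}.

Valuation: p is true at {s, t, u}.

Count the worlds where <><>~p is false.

s: successors {t}; <>~p there: t:F. ✗
t: successors {u}; <>~p there: u:T. ✓
u: successors {u, v}; <>~p there: u:T, v:F. ✓
v: no successors, so <><>~p fails. ✗
Satisfying worlds: {t, u}.
So <><>~p fails at the other 2 worlds.

2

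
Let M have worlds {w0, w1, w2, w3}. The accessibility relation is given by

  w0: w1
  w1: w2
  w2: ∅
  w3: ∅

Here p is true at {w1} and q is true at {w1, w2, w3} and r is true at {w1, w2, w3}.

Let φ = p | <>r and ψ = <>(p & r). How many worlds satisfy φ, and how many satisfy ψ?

2 and 1

For p | <>r:
w0: p is F, <>r is T. ✓
w1: p is T, <>r is T. ✓
w2: p is F, <>r is F. ✗
w3: p is F, <>r is F. ✗
— 2 worlds.
For <>(p & r):
w0: successors {w1}; p & r there: w1:T. ✓
w1: successors {w2}; p & r there: w2:F. ✗
w2: no successors, so <>(p & r) fails. ✗
w3: no successors, so <>(p & r) fails. ✗
— 1 world.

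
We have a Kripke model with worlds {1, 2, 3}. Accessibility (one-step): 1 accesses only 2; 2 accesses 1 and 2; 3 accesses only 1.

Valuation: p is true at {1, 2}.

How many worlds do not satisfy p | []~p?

1

1: p is T, []~p is F. ✓
2: p is T, []~p is F. ✓
3: p is F, []~p is F. ✗
Satisfying worlds: {1, 2}.
So p | []~p fails at the other 1 world.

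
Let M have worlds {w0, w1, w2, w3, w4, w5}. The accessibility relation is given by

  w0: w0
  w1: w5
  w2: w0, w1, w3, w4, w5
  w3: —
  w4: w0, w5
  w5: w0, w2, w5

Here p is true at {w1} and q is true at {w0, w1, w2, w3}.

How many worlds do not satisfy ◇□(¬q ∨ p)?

5

w0: successors {w0}; □(¬q ∨ p) there: w0:F. ✗
w1: successors {w5}; □(¬q ∨ p) there: w5:F. ✗
w2: successors {w0, w1, w3, w4, w5}; □(¬q ∨ p) there: w0:F, w1:T, w3:T, w4:F, w5:F. ✓
w3: no successors, so ◇□(¬q ∨ p) fails. ✗
w4: successors {w0, w5}; □(¬q ∨ p) there: w0:F, w5:F. ✗
w5: successors {w0, w2, w5}; □(¬q ∨ p) there: w0:F, w2:F, w5:F. ✗
Satisfying worlds: {w2}.
So ◇□(¬q ∨ p) fails at the other 5 worlds.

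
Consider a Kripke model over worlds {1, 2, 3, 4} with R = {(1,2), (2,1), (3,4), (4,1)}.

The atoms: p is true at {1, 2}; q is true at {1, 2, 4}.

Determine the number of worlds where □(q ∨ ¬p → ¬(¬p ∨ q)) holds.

0

1: successors {2}; q ∨ ¬p → ¬(¬p ∨ q) there: 2:F. ✗
2: successors {1}; q ∨ ¬p → ¬(¬p ∨ q) there: 1:F. ✗
3: successors {4}; q ∨ ¬p → ¬(¬p ∨ q) there: 4:F. ✗
4: successors {1}; q ∨ ¬p → ¬(¬p ∨ q) there: 1:F. ✗
Satisfying worlds: ∅.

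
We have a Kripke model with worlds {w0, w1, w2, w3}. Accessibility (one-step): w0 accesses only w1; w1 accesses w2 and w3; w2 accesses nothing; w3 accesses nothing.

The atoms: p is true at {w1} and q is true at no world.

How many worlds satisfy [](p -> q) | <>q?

3

w0: [](p -> q) is F, <>q is F. ✗
w1: [](p -> q) is T, <>q is F. ✓
w2: [](p -> q) is T, <>q is F. ✓
w3: [](p -> q) is T, <>q is F. ✓
Satisfying worlds: {w1, w2, w3}.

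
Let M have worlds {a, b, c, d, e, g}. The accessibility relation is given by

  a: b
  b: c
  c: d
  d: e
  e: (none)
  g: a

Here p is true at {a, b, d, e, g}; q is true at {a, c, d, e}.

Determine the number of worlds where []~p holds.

2

a: successors {b}; ~p there: b:F. ✗
b: successors {c}; ~p there: c:T. ✓
c: successors {d}; ~p there: d:F. ✗
d: successors {e}; ~p there: e:F. ✗
e: no successors, so []~p holds vacuously. ✓
g: successors {a}; ~p there: a:F. ✗
Satisfying worlds: {b, e}.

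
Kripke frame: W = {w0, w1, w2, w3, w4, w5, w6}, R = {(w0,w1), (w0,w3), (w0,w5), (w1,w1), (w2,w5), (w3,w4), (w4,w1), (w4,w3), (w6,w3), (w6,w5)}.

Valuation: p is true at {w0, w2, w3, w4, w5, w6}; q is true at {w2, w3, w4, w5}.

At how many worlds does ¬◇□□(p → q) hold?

1

w0: ◇□□(p → q) is T. ✗
w1: ◇□□(p → q) is T. ✗
w2: ◇□□(p → q) is T. ✗
w3: ◇□□(p → q) is T. ✗
w4: ◇□□(p → q) is T. ✗
w5: ◇□□(p → q) is F. ✓
w6: ◇□□(p → q) is T. ✗
Satisfying worlds: {w5}.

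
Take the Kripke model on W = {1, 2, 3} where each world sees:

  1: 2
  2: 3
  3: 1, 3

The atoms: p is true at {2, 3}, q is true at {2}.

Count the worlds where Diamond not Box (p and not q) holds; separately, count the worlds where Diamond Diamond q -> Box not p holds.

For Diamond not Box (p and not q):
1: successors {2}; not Box (p and not q) there: 2:F. ✗
2: successors {3}; not Box (p and not q) there: 3:T. ✓
3: successors {1, 3}; not Box (p and not q) there: 1:T, 3:T. ✓
— 2 worlds.
For Diamond Diamond q -> Box not p:
1: Diamond Diamond q is F, Box not p is F. ✓
2: Diamond Diamond q is F, Box not p is F. ✓
3: Diamond Diamond q is T, Box not p is F. ✗
— 2 worlds.

2 and 2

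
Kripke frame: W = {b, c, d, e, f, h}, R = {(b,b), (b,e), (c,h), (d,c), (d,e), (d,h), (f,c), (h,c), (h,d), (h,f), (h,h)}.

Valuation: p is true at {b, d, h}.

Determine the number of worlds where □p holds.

2

b: successors {b, e}; p there: b:T, e:F. ✗
c: successors {h}; p there: h:T. ✓
d: successors {c, e, h}; p there: c:F, e:F, h:T. ✗
e: no successors, so □p holds vacuously. ✓
f: successors {c}; p there: c:F. ✗
h: successors {c, d, f, h}; p there: c:F, d:T, f:F, h:T. ✗
Satisfying worlds: {c, e}.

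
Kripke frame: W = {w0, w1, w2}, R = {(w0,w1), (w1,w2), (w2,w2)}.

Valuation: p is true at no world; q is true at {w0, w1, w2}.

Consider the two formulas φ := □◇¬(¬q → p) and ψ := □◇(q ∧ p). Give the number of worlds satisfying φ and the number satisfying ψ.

For □◇¬(¬q → p):
w0: successors {w1}; ◇¬(¬q → p) there: w1:F. ✗
w1: successors {w2}; ◇¬(¬q → p) there: w2:F. ✗
w2: successors {w2}; ◇¬(¬q → p) there: w2:F. ✗
— 0 worlds.
For □◇(q ∧ p):
w0: successors {w1}; ◇(q ∧ p) there: w1:F. ✗
w1: successors {w2}; ◇(q ∧ p) there: w2:F. ✗
w2: successors {w2}; ◇(q ∧ p) there: w2:F. ✗
— 0 worlds.

0 and 0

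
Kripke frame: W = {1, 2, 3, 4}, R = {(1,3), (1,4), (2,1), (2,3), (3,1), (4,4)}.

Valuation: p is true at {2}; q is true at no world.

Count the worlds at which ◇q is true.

0

1: successors {3, 4}; q there: 3:F, 4:F. ✗
2: successors {1, 3}; q there: 1:F, 3:F. ✗
3: successors {1}; q there: 1:F. ✗
4: successors {4}; q there: 4:F. ✗
Satisfying worlds: ∅.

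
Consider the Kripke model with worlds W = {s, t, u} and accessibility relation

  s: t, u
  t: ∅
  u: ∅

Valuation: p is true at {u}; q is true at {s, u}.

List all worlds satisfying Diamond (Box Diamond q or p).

s: successors {t, u}; Box Diamond q or p there: t:T, u:T. ✓
t: no successors, so Diamond (Box Diamond q or p) fails. ✗
u: no successors, so Diamond (Box Diamond q or p) fails. ✗

{s}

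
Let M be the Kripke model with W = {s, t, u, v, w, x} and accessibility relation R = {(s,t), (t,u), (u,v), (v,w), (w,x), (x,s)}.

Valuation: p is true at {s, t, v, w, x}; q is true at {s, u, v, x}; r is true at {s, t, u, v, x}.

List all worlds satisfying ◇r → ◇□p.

s: ◇r is T, ◇□p is F. ✗
t: ◇r is T, ◇□p is T. ✓
u: ◇r is T, ◇□p is T. ✓
v: ◇r is F, ◇□p is T. ✓
w: ◇r is T, ◇□p is T. ✓
x: ◇r is T, ◇□p is T. ✓

{t, u, v, w, x}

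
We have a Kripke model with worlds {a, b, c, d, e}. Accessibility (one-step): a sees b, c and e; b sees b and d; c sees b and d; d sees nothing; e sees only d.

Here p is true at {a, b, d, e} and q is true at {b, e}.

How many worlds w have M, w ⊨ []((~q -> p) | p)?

4

a: successors {b, c, e}; (~q -> p) | p there: b:T, c:F, e:T. ✗
b: successors {b, d}; (~q -> p) | p there: b:T, d:T. ✓
c: successors {b, d}; (~q -> p) | p there: b:T, d:T. ✓
d: no successors, so []((~q -> p) | p) holds vacuously. ✓
e: successors {d}; (~q -> p) | p there: d:T. ✓
Satisfying worlds: {b, c, d, e}.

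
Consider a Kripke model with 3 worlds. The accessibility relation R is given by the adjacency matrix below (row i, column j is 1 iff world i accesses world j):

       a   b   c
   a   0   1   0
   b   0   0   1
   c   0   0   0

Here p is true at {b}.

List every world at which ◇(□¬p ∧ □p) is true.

a: successors {b}; □¬p ∧ □p there: b:F. ✗
b: successors {c}; □¬p ∧ □p there: c:T. ✓
c: no successors, so ◇(□¬p ∧ □p) fails. ✗

{b}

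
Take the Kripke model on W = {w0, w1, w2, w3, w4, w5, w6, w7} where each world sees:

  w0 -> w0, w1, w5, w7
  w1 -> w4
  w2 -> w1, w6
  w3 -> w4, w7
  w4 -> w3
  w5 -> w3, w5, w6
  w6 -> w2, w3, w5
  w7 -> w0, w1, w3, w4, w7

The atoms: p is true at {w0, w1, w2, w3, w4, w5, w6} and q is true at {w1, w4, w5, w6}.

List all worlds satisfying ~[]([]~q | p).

{w0, w3, w7}

w0: []([]~q | p) is F. ✓
w1: []([]~q | p) is T. ✗
w2: []([]~q | p) is T. ✗
w3: []([]~q | p) is F. ✓
w4: []([]~q | p) is T. ✗
w5: []([]~q | p) is T. ✗
w6: []([]~q | p) is T. ✗
w7: []([]~q | p) is F. ✓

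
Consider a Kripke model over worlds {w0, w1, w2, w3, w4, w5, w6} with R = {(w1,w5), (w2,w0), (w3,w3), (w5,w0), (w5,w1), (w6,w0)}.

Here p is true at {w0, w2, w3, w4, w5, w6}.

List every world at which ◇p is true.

w0: no successors, so ◇p fails. ✗
w1: successors {w5}; p there: w5:T. ✓
w2: successors {w0}; p there: w0:T. ✓
w3: successors {w3}; p there: w3:T. ✓
w4: no successors, so ◇p fails. ✗
w5: successors {w0, w1}; p there: w0:T, w1:F. ✓
w6: successors {w0}; p there: w0:T. ✓

{w1, w2, w3, w5, w6}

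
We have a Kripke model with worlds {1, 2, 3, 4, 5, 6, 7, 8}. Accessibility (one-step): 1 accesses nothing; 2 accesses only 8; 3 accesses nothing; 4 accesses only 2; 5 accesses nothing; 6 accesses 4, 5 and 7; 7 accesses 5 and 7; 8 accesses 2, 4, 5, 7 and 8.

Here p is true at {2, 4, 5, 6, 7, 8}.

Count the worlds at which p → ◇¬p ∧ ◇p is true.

2

1: p is F, ◇¬p ∧ ◇p is F. ✓
2: p is T, ◇¬p ∧ ◇p is F. ✗
3: p is F, ◇¬p ∧ ◇p is F. ✓
4: p is T, ◇¬p ∧ ◇p is F. ✗
5: p is T, ◇¬p ∧ ◇p is F. ✗
6: p is T, ◇¬p ∧ ◇p is F. ✗
7: p is T, ◇¬p ∧ ◇p is F. ✗
8: p is T, ◇¬p ∧ ◇p is F. ✗
Satisfying worlds: {1, 3}.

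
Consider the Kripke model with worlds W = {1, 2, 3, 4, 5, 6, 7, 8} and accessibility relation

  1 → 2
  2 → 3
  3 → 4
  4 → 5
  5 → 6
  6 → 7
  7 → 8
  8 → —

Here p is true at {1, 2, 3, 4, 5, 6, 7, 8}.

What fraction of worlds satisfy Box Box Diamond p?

1: successors {2}; Box Diamond p there: 2:T. ✓
2: successors {3}; Box Diamond p there: 3:T. ✓
3: successors {4}; Box Diamond p there: 4:T. ✓
4: successors {5}; Box Diamond p there: 5:T. ✓
5: successors {6}; Box Diamond p there: 6:T. ✓
6: successors {7}; Box Diamond p there: 7:F. ✗
7: successors {8}; Box Diamond p there: 8:T. ✓
8: no successors, so Box Box Diamond p holds vacuously. ✓
That's 7 of 8 worlds, so 7/8.

7/8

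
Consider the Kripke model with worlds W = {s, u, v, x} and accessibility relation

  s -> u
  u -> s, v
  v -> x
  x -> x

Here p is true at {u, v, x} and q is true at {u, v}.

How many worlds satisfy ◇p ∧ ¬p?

1

s: ◇p is T, ¬p is T. ✓
u: ◇p is T, ¬p is F. ✗
v: ◇p is T, ¬p is F. ✗
x: ◇p is T, ¬p is F. ✗
Satisfying worlds: {s}.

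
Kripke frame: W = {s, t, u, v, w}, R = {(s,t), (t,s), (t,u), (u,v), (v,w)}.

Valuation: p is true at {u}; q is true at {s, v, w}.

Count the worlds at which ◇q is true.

s: successors {t}; q there: t:F. ✗
t: successors {s, u}; q there: s:T, u:F. ✓
u: successors {v}; q there: v:T. ✓
v: successors {w}; q there: w:T. ✓
w: no successors, so ◇q fails. ✗
Satisfying worlds: {t, u, v}.

3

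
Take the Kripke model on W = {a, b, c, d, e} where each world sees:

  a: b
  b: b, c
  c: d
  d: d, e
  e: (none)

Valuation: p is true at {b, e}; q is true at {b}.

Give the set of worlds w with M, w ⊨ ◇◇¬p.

a: successors {b}; ◇¬p there: b:T. ✓
b: successors {b, c}; ◇¬p there: b:T, c:T. ✓
c: successors {d}; ◇¬p there: d:T. ✓
d: successors {d, e}; ◇¬p there: d:T, e:F. ✓
e: no successors, so ◇◇¬p fails. ✗

{a, b, c, d}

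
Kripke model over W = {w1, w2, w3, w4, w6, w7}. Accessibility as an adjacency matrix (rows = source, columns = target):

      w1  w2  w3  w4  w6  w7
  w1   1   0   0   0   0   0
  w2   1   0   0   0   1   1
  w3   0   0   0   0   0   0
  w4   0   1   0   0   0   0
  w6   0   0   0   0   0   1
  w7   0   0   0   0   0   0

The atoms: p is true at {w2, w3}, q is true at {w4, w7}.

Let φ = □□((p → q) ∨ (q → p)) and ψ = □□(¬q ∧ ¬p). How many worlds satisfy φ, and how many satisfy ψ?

6 and 4

For □□((p → q) ∨ (q → p)):
w1: successors {w1}; □((p → q) ∨ (q → p)) there: w1:T. ✓
w2: successors {w1, w6, w7}; □((p → q) ∨ (q → p)) there: w1:T, w6:T, w7:T. ✓
w3: no successors, so □□((p → q) ∨ (q → p)) holds vacuously. ✓
w4: successors {w2}; □((p → q) ∨ (q → p)) there: w2:T. ✓
w6: successors {w7}; □((p → q) ∨ (q → p)) there: w7:T. ✓
w7: no successors, so □□((p → q) ∨ (q → p)) holds vacuously. ✓
— 6 worlds.
For □□(¬q ∧ ¬p):
w1: successors {w1}; □(¬q ∧ ¬p) there: w1:T. ✓
w2: successors {w1, w6, w7}; □(¬q ∧ ¬p) there: w1:T, w6:F, w7:T. ✗
w3: no successors, so □□(¬q ∧ ¬p) holds vacuously. ✓
w4: successors {w2}; □(¬q ∧ ¬p) there: w2:F. ✗
w6: successors {w7}; □(¬q ∧ ¬p) there: w7:T. ✓
w7: no successors, so □□(¬q ∧ ¬p) holds vacuously. ✓
— 4 worlds.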